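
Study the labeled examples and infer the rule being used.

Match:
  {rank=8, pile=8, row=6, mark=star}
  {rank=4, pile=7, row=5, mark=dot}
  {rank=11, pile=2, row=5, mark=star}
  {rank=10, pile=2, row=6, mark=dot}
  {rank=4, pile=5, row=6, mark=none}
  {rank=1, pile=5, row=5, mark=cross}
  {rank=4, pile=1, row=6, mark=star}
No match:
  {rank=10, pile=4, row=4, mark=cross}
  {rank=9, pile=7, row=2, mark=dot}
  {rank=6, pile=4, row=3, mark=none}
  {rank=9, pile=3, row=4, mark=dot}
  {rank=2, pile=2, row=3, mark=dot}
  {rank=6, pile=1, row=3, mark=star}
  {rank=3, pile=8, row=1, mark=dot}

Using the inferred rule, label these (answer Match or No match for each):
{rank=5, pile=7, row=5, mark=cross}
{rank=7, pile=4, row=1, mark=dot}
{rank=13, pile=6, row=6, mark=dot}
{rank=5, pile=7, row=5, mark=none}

Match, No match, Match, Match

Rule: row ≥ 5. This holds for each 'Match' example and fails for each 'No match' one.
{rank=5, pile=7, row=5, mark=cross}: Match (row = 5).
{rank=7, pile=4, row=1, mark=dot}: No match (row = 1).
{rank=13, pile=6, row=6, mark=dot}: Match (row = 6).
{rank=5, pile=7, row=5, mark=none}: Match (row = 5).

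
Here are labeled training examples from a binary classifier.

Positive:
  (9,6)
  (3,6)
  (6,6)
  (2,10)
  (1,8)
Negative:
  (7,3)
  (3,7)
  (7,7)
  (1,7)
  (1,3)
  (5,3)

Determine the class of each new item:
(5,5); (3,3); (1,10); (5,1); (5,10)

Negative, Negative, Positive, Negative, Positive

A rule that fits every label: second is even — true of each 'Positive' example, false of each 'Negative' one.
Negative: (5,5), since second 5. Negative: (3,3), since second 3. Positive: (1,10), since second 10. Negative: (5,1), since second 1. Positive: (5,10), since second 10.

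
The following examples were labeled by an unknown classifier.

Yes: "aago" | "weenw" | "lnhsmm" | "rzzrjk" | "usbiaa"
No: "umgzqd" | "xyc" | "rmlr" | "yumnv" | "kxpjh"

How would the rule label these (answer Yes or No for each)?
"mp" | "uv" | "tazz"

No, No, Yes

Comparing the two groups points to one rule — has a double letter.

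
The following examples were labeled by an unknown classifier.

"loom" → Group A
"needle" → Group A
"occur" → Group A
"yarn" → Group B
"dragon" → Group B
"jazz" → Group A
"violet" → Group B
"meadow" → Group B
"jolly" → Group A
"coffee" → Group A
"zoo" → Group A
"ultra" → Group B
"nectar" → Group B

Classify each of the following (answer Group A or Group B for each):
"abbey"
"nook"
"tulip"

Group A, Group A, Group B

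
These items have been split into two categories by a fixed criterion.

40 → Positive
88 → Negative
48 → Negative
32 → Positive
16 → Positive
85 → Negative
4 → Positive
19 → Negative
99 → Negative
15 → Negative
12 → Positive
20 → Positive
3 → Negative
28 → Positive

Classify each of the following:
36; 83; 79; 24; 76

Positive, Negative, Negative, Positive, Negative

The common property of the 'Positive' items is: even AND at most 40. No 'Negative' item has it.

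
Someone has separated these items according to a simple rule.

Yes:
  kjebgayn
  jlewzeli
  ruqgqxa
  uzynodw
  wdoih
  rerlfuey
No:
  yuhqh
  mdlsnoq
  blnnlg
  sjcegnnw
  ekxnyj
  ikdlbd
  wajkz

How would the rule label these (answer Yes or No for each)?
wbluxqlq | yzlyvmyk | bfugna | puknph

No, No, Yes, No

The classifier is using: has ≥ 2 vowels.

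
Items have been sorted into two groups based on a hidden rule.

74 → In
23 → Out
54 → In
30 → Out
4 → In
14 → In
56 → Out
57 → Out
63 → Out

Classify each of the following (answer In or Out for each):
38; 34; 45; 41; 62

Out, In, Out, Out, Out

'In' ⟺ ends in digit 4.
38 — last digit 8, hence Out.
34 — last digit 4, hence In.
45 — last digit 5, hence Out.
41 — last digit 1, hence Out.
62 — last digit 2, hence Out.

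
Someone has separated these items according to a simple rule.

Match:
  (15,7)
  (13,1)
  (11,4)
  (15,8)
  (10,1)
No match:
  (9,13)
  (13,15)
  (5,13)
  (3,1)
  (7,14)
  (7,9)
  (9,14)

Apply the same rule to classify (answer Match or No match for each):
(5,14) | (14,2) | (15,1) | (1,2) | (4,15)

A rule that fits every label: first > second AND sum ≥ 11 — true of each 'Match' example, false of each 'No match' one.

No match, Match, Match, No match, No match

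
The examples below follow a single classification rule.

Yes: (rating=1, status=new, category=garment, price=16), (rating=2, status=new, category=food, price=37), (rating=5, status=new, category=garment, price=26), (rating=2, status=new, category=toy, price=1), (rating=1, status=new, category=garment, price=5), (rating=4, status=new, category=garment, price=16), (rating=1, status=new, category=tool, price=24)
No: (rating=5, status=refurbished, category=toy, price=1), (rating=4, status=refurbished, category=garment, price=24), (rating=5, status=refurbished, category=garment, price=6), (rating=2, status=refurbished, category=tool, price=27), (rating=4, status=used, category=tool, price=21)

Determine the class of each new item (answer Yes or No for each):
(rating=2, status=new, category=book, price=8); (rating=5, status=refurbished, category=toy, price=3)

Yes, No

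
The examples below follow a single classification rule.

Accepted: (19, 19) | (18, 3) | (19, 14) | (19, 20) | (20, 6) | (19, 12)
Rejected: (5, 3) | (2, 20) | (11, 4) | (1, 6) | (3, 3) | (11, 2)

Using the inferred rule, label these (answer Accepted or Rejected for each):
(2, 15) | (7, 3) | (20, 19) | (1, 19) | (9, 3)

Rejected, Rejected, Accepted, Rejected, Rejected

A rule that fits every label: first ≥ 12 — true of each 'Accepted' example, false of each 'Rejected' one.
(2, 15): Rejected (first 2). (7, 3): Rejected (first 7). (20, 19): Accepted (first 20). (1, 19): Rejected (first 1). (9, 3): Rejected (first 9).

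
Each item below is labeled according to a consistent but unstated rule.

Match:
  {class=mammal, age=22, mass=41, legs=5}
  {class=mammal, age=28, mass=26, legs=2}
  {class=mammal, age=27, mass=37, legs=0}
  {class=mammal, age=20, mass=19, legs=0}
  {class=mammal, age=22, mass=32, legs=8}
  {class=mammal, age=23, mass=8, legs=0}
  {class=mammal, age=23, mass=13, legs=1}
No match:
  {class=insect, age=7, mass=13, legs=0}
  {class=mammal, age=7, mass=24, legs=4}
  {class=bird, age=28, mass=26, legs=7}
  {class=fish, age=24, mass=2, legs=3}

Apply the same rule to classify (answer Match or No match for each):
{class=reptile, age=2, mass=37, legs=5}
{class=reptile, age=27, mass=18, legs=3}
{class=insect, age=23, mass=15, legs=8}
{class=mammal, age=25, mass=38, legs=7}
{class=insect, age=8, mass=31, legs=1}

No match, No match, No match, Match, No match

'Match' ⟺ class is mammal AND age ≥ 20.
{class=reptile, age=2, mass=37, legs=5}: class is reptile, age = 2, does not satisfy this → No match.
{class=reptile, age=27, mass=18, legs=3}: class is reptile, age = 27, does not satisfy this → No match.
{class=insect, age=23, mass=15, legs=8}: class is insect, age = 23, does not satisfy this → No match.
{class=mammal, age=25, mass=38, legs=7}: class is mammal, age = 25, checks out → Match.
{class=insect, age=8, mass=31, legs=1}: class is insect, age = 8, does not satisfy this → No match.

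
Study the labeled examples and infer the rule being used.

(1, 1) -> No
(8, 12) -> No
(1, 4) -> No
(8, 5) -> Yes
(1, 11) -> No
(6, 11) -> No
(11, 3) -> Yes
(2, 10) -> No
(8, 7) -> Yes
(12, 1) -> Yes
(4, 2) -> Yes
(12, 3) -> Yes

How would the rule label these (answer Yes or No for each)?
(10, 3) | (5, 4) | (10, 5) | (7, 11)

Yes, Yes, Yes, No

The distinguishing property — first > second — holds for all the 'Yes' cases and none of the 'No' cases.
(10, 3): Yes (10 > 3). (5, 4): Yes (5 > 4). (10, 5): Yes (10 > 5). (7, 11): No (7 < 11).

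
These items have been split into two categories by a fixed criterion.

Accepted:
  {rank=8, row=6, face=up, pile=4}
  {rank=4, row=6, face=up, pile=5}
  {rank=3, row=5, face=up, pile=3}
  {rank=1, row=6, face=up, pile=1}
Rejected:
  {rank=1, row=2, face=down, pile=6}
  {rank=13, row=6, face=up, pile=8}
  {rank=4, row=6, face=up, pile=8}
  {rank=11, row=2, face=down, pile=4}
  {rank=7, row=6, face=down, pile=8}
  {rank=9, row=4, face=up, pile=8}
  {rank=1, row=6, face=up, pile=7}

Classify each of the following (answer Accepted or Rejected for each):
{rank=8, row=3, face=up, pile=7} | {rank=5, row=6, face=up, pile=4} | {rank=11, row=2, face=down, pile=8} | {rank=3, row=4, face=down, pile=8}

The distinguishing property — face is up AND pile ≤ 5 — holds for all the 'Accepted' cases and none of the 'Rejected' cases.
Rejected: {rank=8, row=3, face=up, pile=7}, since face is up, pile = 7.
Accepted: {rank=5, row=6, face=up, pile=4}, since face is up, pile = 4.
Rejected: {rank=11, row=2, face=down, pile=8}, since face is down, pile = 8.
Rejected: {rank=3, row=4, face=down, pile=8}, since face is down, pile = 8.

Rejected, Accepted, Rejected, Rejected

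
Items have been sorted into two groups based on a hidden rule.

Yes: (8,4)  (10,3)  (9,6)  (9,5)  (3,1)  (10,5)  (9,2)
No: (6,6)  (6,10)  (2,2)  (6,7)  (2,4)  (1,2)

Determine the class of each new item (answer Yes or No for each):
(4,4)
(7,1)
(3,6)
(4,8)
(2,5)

No, Yes, No, No, No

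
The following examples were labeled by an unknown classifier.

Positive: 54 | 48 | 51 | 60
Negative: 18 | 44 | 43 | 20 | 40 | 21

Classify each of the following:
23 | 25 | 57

Negative, Negative, Positive

Every 'Positive' example satisfies: at least 48. None of the 'Negative' examples do.
23: 23 < 48 — fails the rule, so Negative. 25: 25 < 48 — fails the rule, so Negative. 57: 57 ≥ 48 — qualifies, so Positive.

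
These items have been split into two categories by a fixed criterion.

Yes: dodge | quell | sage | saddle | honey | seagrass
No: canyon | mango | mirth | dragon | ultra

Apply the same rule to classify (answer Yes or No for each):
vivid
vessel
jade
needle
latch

No, Yes, Yes, Yes, No

One predicate separates the groups cleanly: contains 'e'.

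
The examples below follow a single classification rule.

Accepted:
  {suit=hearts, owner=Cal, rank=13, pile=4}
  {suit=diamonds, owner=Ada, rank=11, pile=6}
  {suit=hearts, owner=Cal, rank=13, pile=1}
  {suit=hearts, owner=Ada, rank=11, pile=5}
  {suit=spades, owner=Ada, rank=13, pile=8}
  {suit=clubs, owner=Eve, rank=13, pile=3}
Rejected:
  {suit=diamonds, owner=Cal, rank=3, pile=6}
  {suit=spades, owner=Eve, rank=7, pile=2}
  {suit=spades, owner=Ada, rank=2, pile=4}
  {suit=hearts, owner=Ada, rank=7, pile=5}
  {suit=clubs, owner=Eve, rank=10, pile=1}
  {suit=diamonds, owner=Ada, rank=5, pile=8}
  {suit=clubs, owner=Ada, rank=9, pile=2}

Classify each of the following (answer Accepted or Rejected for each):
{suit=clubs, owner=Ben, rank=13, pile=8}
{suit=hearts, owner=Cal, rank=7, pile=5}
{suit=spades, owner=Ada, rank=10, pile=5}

The pattern is that an item is 'Accepted' exactly when: rank ≥ 11.
{suit=clubs, owner=Ben, rank=13, pile=8} → rank = 13 → Accepted. {suit=hearts, owner=Cal, rank=7, pile=5} → rank = 7 → Rejected. {suit=spades, owner=Ada, rank=10, pile=5} → rank = 10 → Rejected.

Accepted, Rejected, Rejected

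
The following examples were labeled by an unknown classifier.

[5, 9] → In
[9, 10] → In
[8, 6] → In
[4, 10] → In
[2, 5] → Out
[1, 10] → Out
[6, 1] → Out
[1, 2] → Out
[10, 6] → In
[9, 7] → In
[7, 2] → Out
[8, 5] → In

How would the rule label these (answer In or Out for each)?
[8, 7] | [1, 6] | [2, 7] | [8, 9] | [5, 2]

In, Out, Out, In, Out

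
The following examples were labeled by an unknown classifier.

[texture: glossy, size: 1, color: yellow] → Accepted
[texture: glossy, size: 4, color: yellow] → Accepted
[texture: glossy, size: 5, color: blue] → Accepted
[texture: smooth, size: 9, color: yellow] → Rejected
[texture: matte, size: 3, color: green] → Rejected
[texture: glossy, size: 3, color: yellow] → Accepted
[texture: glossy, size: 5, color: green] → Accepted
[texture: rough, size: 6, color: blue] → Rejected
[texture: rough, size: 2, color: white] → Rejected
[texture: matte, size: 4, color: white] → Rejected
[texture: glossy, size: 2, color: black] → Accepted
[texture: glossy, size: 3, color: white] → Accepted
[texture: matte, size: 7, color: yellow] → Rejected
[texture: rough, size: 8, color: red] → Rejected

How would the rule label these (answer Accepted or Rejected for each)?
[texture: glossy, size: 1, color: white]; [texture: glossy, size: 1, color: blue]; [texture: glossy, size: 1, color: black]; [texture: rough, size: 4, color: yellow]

The distinguishing property — texture is glossy — holds for all the 'Accepted' cases and none of the 'Rejected' cases.
[texture: glossy, size: 1, color: white]: Accepted (texture is glossy). [texture: glossy, size: 1, color: blue]: Accepted (texture is glossy). [texture: glossy, size: 1, color: black]: Accepted (texture is glossy). [texture: rough, size: 4, color: yellow]: Rejected (texture is rough).

Accepted, Accepted, Accepted, Rejected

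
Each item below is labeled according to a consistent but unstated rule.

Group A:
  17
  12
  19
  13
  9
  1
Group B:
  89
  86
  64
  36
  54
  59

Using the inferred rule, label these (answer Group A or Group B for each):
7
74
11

Group A, Group B, Group A

'Group A' ⟺ at most 19.
Group A: 7, since 7 ≤ 19.
Group B: 74, since 74 > 19.
Group A: 11, since 11 ≤ 19.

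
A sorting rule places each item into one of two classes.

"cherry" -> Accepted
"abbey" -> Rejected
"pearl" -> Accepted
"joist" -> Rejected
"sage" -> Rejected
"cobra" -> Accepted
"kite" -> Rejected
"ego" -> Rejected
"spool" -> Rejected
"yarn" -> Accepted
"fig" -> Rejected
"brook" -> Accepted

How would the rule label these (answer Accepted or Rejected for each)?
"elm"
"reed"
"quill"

The common property of the 'Accepted' items is: contains 'r'. No 'Rejected' item has it.

Rejected, Accepted, Rejected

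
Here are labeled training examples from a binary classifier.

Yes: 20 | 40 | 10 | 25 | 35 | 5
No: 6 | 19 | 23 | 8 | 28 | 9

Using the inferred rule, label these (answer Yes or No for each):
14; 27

No, No

All 'Yes' examples share one property — multiple of 5 — and every 'No' example lacks it.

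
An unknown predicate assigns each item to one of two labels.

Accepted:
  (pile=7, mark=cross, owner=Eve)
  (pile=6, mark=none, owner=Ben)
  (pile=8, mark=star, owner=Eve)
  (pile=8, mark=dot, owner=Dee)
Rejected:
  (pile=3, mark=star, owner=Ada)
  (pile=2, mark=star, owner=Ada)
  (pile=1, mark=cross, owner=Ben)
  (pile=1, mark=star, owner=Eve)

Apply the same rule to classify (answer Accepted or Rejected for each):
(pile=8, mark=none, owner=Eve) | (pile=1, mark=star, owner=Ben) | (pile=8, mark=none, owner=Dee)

The pattern is that an item is 'Accepted' exactly when: pile ≥ 6.
(pile=8, mark=none, owner=Eve): Accepted (pile = 8).
(pile=1, mark=star, owner=Ben): Rejected (pile = 1).
(pile=8, mark=none, owner=Dee): Accepted (pile = 8).

Accepted, Rejected, Accepted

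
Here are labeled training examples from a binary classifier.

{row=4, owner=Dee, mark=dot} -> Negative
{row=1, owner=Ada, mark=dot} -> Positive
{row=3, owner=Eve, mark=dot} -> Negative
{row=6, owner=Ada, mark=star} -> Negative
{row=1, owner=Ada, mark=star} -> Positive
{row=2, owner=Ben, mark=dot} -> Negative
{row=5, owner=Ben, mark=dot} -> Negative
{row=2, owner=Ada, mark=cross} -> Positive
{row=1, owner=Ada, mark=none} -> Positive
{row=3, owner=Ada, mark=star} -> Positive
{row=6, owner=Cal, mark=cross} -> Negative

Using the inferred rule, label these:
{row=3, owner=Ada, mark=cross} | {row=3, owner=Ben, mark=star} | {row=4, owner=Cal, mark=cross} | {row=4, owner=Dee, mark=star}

Positive, Negative, Negative, Negative

The rule appears to be: owner is Ada AND row ≤ 3.
{row=3, owner=Ada, mark=cross}: Positive (owner is Ada, row = 3). {row=3, owner=Ben, mark=star}: Negative (owner is Ben, row = 3). {row=4, owner=Cal, mark=cross}: Negative (owner is Cal, row = 4). {row=4, owner=Dee, mark=star}: Negative (owner is Dee, row = 4).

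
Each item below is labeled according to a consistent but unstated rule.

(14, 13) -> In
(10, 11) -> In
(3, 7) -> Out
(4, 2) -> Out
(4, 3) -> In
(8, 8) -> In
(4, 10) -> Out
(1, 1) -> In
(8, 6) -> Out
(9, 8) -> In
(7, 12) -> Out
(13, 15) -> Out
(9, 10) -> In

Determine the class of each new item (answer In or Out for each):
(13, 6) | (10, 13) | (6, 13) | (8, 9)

One predicate separates the groups cleanly: |first − second| ≤ 1.
(13, 6) — |13−6| = 7, hence Out.
(10, 13) — |10−13| = 3, hence Out.
(6, 13) — |6−13| = 7, hence Out.
(8, 9) — |8−9| = 1, hence In.

Out, Out, Out, In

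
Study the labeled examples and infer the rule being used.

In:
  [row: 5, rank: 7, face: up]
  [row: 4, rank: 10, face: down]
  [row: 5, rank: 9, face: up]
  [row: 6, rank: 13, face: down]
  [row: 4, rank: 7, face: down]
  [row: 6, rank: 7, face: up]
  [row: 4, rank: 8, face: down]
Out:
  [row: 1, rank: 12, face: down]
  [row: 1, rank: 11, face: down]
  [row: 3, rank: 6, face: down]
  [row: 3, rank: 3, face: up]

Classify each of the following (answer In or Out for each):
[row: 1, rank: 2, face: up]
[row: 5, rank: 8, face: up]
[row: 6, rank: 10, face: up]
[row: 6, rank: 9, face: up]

A rule that fits every label: row ≥ 4 — true of each 'In' example, false of each 'Out' one.
[row: 1, rank: 2, face: up]: row = 1, does not satisfy this → Out.
[row: 5, rank: 8, face: up]: row = 5, qualifies → In.
[row: 6, rank: 10, face: up]: row = 6, qualifies → In.
[row: 6, rank: 9, face: up]: row = 6, qualifies → In.

Out, In, In, In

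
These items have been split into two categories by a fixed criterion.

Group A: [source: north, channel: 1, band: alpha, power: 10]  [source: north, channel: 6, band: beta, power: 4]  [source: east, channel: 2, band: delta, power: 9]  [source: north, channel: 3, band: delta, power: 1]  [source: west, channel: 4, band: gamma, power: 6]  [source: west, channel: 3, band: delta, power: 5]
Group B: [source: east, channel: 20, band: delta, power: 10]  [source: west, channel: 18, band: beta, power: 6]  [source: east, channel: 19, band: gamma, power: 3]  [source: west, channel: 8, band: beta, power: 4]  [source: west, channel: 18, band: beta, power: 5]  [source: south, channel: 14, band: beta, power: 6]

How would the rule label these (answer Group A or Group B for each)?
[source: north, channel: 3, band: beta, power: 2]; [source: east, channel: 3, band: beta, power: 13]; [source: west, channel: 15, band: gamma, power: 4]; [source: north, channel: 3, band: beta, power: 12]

A rule that fits every label: channel ≤ 6 — true of each 'Group A' example, false of each 'Group B' one.
[source: north, channel: 3, band: beta, power: 2]: Group A (channel = 3). [source: east, channel: 3, band: beta, power: 13]: Group A (channel = 3). [source: west, channel: 15, band: gamma, power: 4]: Group B (channel = 15). [source: north, channel: 3, band: beta, power: 12]: Group A (channel = 3).

Group A, Group A, Group B, Group A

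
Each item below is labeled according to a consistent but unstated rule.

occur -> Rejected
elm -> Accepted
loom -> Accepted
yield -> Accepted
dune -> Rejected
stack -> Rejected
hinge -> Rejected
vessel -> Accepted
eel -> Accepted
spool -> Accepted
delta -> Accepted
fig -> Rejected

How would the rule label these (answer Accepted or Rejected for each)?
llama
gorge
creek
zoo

The rule appears to be: contains 'l'.
llama: Accepted (has 'l'). gorge: Rejected (no 'l'). creek: Rejected (no 'l'). zoo: Rejected (no 'l').

Accepted, Rejected, Rejected, Rejected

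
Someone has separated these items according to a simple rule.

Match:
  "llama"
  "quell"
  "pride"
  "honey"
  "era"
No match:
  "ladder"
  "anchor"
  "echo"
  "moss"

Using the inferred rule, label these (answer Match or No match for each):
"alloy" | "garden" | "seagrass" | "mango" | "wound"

Match, No match, No match, Match, Match

All 'Match' examples share one property — odd length — and every 'No match' example lacks it.
"alloy" — length 5, hence Match.
"garden" — length 6, hence No match.
"seagrass" — length 8, hence No match.
"mango" — length 5, hence Match.
"wound" — length 5, hence Match.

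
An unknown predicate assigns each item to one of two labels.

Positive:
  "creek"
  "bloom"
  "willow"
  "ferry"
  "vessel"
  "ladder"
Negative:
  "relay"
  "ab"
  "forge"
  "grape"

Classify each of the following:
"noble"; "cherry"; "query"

Every 'Positive' example satisfies: has a double letter. None of the 'Negative' examples do.

Negative, Positive, Negative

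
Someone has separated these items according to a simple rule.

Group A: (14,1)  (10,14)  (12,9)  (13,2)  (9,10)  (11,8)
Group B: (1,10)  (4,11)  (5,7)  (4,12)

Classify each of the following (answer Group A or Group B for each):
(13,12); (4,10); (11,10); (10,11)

Group A, Group B, Group A, Group A

The simplest hypothesis consistent with all the labels is: first ≥ 7.
(13,12): Group A (first 13).
(4,10): Group B (first 4).
(11,10): Group A (first 11).
(10,11): Group A (first 10).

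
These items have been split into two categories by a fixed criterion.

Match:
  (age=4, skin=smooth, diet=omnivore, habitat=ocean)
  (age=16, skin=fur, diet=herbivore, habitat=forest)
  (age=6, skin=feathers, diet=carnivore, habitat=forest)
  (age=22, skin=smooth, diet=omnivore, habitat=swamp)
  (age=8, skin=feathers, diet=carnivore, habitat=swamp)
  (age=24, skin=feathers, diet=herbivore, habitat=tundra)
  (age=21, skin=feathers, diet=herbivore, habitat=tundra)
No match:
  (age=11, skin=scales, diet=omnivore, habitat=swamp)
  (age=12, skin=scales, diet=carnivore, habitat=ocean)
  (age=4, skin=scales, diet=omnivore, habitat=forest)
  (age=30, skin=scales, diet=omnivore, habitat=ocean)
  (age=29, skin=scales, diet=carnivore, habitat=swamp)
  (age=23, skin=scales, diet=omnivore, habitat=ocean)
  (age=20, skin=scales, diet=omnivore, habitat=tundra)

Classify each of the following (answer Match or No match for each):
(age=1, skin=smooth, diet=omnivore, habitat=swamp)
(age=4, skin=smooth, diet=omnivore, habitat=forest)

The pattern is that an item is 'Match' exactly when: skin is not scales.
(age=1, skin=smooth, diet=omnivore, habitat=swamp): Match (skin is smooth).
(age=4, skin=smooth, diet=omnivore, habitat=forest): Match (skin is smooth).

Match, Match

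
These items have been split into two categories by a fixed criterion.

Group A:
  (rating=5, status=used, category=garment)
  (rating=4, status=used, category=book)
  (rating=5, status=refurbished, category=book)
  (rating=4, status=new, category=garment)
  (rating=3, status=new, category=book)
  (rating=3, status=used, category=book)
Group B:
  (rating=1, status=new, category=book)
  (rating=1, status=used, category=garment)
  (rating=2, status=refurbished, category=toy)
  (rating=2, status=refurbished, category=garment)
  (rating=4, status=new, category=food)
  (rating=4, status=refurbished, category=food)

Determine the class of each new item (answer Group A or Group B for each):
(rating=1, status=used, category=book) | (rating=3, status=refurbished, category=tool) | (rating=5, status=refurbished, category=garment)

'Group A' ⟺ category is not food AND rating ≥ 3.
(rating=1, status=used, category=book): Group B (category is book, rating = 1). (rating=3, status=refurbished, category=tool): Group A (category is tool, rating = 3). (rating=5, status=refurbished, category=garment): Group A (category is garment, rating = 5).

Group B, Group A, Group A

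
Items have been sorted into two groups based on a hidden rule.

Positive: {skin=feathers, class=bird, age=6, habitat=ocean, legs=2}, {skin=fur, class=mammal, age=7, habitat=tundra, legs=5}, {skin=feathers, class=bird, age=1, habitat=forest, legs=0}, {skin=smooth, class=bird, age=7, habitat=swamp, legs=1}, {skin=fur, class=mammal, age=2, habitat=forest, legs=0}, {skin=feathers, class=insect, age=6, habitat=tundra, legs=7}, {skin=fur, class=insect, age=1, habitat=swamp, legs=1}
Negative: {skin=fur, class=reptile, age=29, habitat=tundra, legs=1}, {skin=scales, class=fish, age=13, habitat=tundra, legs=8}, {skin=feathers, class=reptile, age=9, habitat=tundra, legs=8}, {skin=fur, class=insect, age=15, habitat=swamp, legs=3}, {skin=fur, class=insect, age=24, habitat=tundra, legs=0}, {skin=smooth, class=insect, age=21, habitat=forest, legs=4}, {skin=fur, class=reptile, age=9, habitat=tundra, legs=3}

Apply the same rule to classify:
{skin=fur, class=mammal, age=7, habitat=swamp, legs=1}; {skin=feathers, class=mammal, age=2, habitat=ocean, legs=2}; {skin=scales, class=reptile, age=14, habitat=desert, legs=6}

Positive, Positive, Negative

The common property of the 'Positive' items is: age ≤ 7. No 'Negative' item has it.
{skin=fur, class=mammal, age=7, habitat=swamp, legs=1}: age = 7 — passes, so Positive.
{skin=feathers, class=mammal, age=2, habitat=ocean, legs=2}: age = 2 — passes, so Positive.
{skin=scales, class=reptile, age=14, habitat=desert, legs=6}: age = 14 — lacks this property, so Negative.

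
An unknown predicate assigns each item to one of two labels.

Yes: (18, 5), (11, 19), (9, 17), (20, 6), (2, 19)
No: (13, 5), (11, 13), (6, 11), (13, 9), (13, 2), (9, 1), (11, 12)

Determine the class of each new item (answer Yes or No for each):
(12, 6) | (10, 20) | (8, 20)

No, Yes, Yes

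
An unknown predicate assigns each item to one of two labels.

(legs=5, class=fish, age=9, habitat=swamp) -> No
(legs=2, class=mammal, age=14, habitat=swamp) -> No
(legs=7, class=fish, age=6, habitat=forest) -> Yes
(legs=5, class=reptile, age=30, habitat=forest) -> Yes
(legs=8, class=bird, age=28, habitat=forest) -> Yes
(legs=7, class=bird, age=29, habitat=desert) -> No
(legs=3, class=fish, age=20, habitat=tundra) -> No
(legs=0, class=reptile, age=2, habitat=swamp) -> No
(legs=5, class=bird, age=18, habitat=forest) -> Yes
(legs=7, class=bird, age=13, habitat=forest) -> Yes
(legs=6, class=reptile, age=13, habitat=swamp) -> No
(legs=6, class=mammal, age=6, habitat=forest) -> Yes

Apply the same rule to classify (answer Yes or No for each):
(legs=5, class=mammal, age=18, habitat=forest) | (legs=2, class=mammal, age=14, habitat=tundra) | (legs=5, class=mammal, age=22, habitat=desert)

Yes, No, No

One predicate separates the groups cleanly: habitat is forest.
Yes: (legs=5, class=mammal, age=18, habitat=forest), since habitat is forest.
No: (legs=2, class=mammal, age=14, habitat=tundra), since habitat is tundra.
No: (legs=5, class=mammal, age=22, habitat=desert), since habitat is desert.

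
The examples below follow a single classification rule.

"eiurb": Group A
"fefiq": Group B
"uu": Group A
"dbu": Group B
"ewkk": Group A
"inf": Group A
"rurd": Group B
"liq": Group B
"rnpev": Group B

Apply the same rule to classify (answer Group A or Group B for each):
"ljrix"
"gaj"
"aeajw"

Group B, Group B, Group A

Comparing the two groups points to one rule — starts with a vowel.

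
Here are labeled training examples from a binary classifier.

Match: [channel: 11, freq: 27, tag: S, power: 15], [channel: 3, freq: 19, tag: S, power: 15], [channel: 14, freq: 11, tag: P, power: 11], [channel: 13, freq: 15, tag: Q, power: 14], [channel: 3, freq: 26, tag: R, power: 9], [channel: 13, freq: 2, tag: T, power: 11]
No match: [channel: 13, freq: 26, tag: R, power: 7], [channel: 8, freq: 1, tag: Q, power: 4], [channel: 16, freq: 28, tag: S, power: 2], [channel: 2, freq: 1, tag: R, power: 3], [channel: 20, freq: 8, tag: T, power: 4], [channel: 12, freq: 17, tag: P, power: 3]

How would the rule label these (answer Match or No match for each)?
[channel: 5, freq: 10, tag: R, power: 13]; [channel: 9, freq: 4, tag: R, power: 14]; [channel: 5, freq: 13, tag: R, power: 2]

The rule appears to be: power ≥ 9.
[channel: 5, freq: 10, tag: R, power: 13]: power = 13 — satisfies this, so Match. [channel: 9, freq: 4, tag: R, power: 14]: power = 14 — satisfies this, so Match. [channel: 5, freq: 13, tag: R, power: 2]: power = 2 — does not satisfy this, so No match.

Match, Match, No match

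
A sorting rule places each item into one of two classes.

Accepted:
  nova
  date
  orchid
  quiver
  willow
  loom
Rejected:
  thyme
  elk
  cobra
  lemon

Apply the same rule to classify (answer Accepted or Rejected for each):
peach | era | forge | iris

The simplest hypothesis consistent with all the labels is: even length.
peach: length 5, lacks this property → Rejected.
era: length 3, lacks this property → Rejected.
forge: length 5, lacks this property → Rejected.
iris: length 4, meets the rule → Accepted.

Rejected, Rejected, Rejected, Accepted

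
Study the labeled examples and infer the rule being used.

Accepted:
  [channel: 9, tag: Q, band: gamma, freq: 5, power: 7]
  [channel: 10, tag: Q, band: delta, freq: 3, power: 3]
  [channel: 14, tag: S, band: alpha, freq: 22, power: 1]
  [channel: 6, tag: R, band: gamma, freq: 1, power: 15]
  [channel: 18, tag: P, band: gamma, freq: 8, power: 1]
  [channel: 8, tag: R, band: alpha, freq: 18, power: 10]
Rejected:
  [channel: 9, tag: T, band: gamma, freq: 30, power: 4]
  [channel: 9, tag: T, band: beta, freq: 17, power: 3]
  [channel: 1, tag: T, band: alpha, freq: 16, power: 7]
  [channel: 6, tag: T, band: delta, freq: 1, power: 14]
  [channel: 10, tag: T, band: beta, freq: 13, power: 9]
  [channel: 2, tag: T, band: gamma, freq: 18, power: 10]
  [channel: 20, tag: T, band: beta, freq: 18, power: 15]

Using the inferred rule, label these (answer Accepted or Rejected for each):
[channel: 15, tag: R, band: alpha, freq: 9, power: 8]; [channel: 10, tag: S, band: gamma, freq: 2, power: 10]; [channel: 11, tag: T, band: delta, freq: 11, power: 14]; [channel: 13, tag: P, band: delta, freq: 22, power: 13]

The simplest hypothesis consistent with all the labels is: tag is not T.
Accepted: [channel: 15, tag: R, band: alpha, freq: 9, power: 8], since tag is R. Accepted: [channel: 10, tag: S, band: gamma, freq: 2, power: 10], since tag is S. Rejected: [channel: 11, tag: T, band: delta, freq: 11, power: 14], since tag is T. Accepted: [channel: 13, tag: P, band: delta, freq: 22, power: 13], since tag is P.

Accepted, Accepted, Rejected, Accepted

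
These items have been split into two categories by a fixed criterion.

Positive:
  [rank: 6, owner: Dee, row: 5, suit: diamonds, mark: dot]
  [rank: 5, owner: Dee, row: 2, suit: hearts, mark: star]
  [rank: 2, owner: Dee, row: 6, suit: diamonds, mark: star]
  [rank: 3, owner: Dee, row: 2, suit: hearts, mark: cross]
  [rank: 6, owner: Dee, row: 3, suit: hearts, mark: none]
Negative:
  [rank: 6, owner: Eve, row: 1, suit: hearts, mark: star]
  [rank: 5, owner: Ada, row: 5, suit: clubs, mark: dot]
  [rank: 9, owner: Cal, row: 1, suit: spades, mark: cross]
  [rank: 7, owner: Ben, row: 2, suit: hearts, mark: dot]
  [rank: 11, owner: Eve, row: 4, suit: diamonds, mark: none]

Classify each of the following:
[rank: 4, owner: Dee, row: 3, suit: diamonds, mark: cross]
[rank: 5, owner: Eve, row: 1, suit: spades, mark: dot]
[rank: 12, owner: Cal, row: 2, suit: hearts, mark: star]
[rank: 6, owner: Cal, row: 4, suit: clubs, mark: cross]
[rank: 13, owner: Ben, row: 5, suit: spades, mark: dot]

All 'Positive' examples share one property — owner is Dee — and every 'Negative' example lacks it.
[rank: 4, owner: Dee, row: 3, suit: diamonds, mark: cross]: owner is Dee, meets the rule → Positive. [rank: 5, owner: Eve, row: 1, suit: spades, mark: dot]: owner is Eve, fails the rule → Negative. [rank: 12, owner: Cal, row: 2, suit: hearts, mark: star]: owner is Cal, fails the rule → Negative. [rank: 6, owner: Cal, row: 4, suit: clubs, mark: cross]: owner is Cal, fails the rule → Negative. [rank: 13, owner: Ben, row: 5, suit: spades, mark: dot]: owner is Ben, fails the rule → Negative.

Positive, Negative, Negative, Negative, Negative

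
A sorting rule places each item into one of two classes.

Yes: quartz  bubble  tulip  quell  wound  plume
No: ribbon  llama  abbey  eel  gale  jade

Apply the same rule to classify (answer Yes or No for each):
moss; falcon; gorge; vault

The common property of the 'Yes' items is: contains 'u'. No 'No' item has it.
No: moss, since no 'u'.
No: falcon, since no 'u'.
No: gorge, since no 'u'.
Yes: vault, since has 'u'.

No, No, No, Yes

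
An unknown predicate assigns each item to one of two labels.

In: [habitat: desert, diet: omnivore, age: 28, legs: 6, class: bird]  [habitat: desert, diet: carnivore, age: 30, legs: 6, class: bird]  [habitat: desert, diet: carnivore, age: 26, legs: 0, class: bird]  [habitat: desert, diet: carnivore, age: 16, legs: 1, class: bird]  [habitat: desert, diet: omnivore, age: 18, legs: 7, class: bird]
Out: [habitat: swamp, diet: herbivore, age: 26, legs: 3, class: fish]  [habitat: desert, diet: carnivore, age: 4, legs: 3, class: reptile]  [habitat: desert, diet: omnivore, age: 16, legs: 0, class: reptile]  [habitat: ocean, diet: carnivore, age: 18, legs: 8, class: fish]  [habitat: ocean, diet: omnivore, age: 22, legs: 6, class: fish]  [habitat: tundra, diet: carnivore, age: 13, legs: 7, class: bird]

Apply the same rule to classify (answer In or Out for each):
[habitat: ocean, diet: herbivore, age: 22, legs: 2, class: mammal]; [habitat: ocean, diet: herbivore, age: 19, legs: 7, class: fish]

The rule appears to be: habitat is desert AND class is bird.
[habitat: ocean, diet: herbivore, age: 22, legs: 2, class: mammal] → habitat is ocean, class is mammal → Out. [habitat: ocean, diet: herbivore, age: 19, legs: 7, class: fish] → habitat is ocean, class is fish → Out.

Out, Out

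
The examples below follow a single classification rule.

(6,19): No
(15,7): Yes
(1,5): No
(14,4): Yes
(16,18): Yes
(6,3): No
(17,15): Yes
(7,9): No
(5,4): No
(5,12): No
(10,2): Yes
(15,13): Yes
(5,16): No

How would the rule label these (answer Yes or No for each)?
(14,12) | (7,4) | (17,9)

Yes, No, Yes

'Yes' ⟺ first ≥ 9.
(14,12): Yes (first 14). (7,4): No (first 7). (17,9): Yes (first 17).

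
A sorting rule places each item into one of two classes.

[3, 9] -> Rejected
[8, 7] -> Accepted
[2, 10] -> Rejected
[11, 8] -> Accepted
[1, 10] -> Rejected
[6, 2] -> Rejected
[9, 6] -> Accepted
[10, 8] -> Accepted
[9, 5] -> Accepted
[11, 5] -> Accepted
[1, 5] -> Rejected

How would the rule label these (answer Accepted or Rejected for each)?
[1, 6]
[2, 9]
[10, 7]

The classifier is using: sum ≥ 14.
[1, 6] → 1+6 = 7 → Rejected. [2, 9] → 2+9 = 11 → Rejected. [10, 7] → 10+7 = 17 → Accepted.

Rejected, Rejected, Accepted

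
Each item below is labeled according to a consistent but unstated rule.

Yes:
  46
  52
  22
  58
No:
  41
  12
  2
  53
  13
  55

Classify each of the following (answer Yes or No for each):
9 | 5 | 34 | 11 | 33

No, No, Yes, No, No

Checking candidate rules against both groups, what survives is: ≡ 4 (mod 6).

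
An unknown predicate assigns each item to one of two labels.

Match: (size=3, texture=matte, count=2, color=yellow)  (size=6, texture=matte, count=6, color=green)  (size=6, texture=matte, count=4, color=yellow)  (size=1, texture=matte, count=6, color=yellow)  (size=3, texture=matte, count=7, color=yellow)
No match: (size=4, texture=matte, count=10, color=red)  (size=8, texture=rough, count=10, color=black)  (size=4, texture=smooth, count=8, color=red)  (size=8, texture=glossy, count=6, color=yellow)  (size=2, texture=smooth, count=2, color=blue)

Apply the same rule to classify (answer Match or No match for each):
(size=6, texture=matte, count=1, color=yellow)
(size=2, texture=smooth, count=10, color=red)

Match, No match

The classifier is using: texture is matte AND count ≤ 7.
(size=6, texture=matte, count=1, color=yellow) — texture is matte, count = 1, hence Match. (size=2, texture=smooth, count=10, color=red) — texture is smooth, count = 10, hence No match.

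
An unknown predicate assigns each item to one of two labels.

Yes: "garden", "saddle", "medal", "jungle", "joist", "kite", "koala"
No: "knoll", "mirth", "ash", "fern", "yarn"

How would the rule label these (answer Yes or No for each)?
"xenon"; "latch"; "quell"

The classifier is using: has ≥ 2 vowels.
"xenon" — 2 vowels, hence Yes. "latch" — 1 vowel, hence No. "quell" — 2 vowels, hence Yes.

Yes, No, Yes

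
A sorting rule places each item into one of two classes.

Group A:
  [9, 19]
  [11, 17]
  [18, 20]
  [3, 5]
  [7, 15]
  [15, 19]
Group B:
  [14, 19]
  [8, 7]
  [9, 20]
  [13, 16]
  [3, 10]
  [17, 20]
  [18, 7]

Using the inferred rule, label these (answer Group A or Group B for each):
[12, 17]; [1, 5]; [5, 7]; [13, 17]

Group B, Group A, Group A, Group A

Every 'Group A' example satisfies: sum is even. None of the 'Group B' examples do.
[12, 17]: 12+17 = 29 — fails the rule, so Group B. [1, 5]: 1+5 = 6 — passes, so Group A. [5, 7]: 5+7 = 12 — passes, so Group A. [13, 17]: 13+17 = 30 — passes, so Group A.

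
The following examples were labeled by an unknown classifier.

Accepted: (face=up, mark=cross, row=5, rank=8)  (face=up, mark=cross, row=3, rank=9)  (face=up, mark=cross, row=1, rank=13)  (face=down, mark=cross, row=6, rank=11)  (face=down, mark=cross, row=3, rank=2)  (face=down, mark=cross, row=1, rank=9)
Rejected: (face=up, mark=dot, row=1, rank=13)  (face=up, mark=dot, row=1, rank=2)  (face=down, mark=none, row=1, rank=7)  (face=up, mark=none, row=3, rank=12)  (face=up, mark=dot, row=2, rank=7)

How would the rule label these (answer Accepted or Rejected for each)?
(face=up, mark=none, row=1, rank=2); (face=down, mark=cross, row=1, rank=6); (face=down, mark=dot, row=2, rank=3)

Rejected, Accepted, Rejected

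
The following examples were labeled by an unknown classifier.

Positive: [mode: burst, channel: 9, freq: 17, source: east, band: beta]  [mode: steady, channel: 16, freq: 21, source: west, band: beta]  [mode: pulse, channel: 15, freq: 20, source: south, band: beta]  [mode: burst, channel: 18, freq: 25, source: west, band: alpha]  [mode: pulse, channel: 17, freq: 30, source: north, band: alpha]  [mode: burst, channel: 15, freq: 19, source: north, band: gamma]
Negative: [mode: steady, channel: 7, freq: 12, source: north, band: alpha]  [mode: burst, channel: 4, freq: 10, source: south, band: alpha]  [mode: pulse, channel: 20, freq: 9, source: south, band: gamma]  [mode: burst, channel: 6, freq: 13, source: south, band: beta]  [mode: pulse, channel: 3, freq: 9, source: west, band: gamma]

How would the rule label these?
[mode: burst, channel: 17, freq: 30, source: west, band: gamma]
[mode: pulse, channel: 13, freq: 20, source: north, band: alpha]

The simplest hypothesis consistent with all the labels is: freq ≥ 17.
[mode: burst, channel: 17, freq: 30, source: west, band: gamma]: freq = 30, matches → Positive. [mode: pulse, channel: 13, freq: 20, source: north, band: alpha]: freq = 20, matches → Positive.

Positive, Positive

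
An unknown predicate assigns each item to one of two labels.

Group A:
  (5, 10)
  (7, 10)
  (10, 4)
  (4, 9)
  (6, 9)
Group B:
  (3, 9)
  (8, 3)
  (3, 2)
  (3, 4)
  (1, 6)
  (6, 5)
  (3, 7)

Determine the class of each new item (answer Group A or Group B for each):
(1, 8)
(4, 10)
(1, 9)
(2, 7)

Group B, Group A, Group B, Group B

The rule appears to be: sum ≥ 13.
(1, 8) → 1+8 = 9 → Group B.
(4, 10) → 4+10 = 14 → Group A.
(1, 9) → 1+9 = 10 → Group B.
(2, 7) → 2+7 = 9 → Group B.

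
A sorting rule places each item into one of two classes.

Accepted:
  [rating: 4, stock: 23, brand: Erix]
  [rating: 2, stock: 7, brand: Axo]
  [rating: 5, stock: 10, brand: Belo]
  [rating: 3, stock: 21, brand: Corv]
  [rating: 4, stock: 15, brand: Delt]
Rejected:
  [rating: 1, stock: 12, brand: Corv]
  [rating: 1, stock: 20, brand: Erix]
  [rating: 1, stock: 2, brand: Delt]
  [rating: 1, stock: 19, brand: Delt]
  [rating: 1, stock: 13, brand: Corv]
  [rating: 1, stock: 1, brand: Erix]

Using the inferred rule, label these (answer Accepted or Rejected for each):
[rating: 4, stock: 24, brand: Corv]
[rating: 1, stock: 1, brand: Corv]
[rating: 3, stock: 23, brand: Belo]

Accepted, Rejected, Accepted

The common property of the 'Accepted' items is: rating ≥ 2. No 'Rejected' item has it.
[rating: 4, stock: 24, brand: Corv] → rating = 4 → Accepted. [rating: 1, stock: 1, brand: Corv] → rating = 1 → Rejected. [rating: 3, stock: 23, brand: Belo] → rating = 3 → Accepted.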